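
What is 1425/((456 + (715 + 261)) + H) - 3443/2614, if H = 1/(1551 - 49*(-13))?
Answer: -2637475531/8190229238 ≈ -0.32203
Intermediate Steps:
H = 1/2188 (H = 1/(1551 + 637) = 1/2188 ≈ 0.00045704)
1425/((456 + (715 + 261)) + H) - 3443/2614 = 1425/((456 + (715 + 261)) + 1/2188) - 3443/2614 = 1425/((456 + 976) + 1/2188) - 3443*1/2614 = 1425/(1432 + 1/2188) - 3443/2614 = 1425/(3133217/2188) - 3443/2614 = 1425*(2188/3133217) - 3443/2614 = 3117900/3133217 - 3443/2614 = -2637475531/8190229238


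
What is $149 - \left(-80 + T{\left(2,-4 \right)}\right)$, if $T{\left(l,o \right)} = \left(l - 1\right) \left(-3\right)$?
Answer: $232$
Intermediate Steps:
$T{\left(l,o \right)} = 3 - 3 l$ ($T{\left(l,o \right)} = \left(-1 + l\right) \left(-3\right) = 3 - 3 l$)
$149 - \left(-80 + T{\left(2,-4 \right)}\right) = 149 + \left(80 - \left(3 - 6\right)\right) = 149 + \left(80 - -3\right) = 149 + \left(80 + 3\right) = 149 + 83 = 232$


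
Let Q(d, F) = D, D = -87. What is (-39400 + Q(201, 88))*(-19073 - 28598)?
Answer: 1882384777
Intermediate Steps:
Q(d, F) = -87
(-39400 + Q(201, 88))*(-19073 - 28598) = (-39400 - 87)*(-19073 - 28598) = -39487*(-47671) = 1882384777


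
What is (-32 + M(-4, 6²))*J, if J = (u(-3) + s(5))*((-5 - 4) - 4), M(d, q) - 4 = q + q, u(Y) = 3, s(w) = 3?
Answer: -3432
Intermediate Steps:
M(d, q) = 4 + 2*q (M(d, q) = 4 + (q + q) = 4 + 2*q)
J = -78 (J = (3 + 3)*((-5 - 4) - 4) = 6*(-9 - 4) = 6*(-13) = -78)
(-32 + M(-4, 6²))*J = (-32 + (4 + 2*6²))*(-78) = (-32 + (4 + 2*36))*(-78) = (-32 + (4 + 72))*(-78) = (-32 + 76)*(-78) = 44*(-78) = -3432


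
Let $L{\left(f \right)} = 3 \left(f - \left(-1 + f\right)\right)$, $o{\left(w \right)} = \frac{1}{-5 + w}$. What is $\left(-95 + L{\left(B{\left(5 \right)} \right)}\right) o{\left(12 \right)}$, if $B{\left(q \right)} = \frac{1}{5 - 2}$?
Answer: $- \frac{92}{7} \approx -13.143$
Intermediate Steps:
$B{\left(q \right)} = \frac{1}{3}$
$L{\left(f \right)} = 3$ ($L{\left(f \right)} = 3 \cdot 1 = 3$)
$\left(-95 + L{\left(B{\left(5 \right)} \right)}\right) o{\left(12 \right)} = \frac{-95 + 3}{-5 + 12} = - \frac{92}{7}$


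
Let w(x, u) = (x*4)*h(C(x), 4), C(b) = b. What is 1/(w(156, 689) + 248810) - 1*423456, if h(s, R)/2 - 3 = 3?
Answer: -108530925887/256298 ≈ -4.2346e+5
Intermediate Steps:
h(s, R) = 12 (h(s, R) = 6 + 2*3 = 6 + 6 = 12)
w(x, u) = 48*x (w(x, u) = (x*4)*12 = (4*x)*12 = 48*x)
1/(w(156, 689) + 248810) - 1*423456 = 1/(48*156 + 248810) - 1*423456 = 1/(7488 + 248810) - 423456 = 1/256298 - 423456 = -108530925887/256298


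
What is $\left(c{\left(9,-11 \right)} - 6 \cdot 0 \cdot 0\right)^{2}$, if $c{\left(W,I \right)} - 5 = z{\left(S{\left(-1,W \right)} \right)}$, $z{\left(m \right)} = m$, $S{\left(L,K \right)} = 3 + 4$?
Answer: $144$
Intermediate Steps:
$S{\left(L,K \right)} = 7$
$c{\left(W,I \right)} = 12$ ($c{\left(W,I \right)} = 5 + 7 = 12$)
$\left(c{\left(9,-11 \right)} - 6 \cdot 0 \cdot 0\right)^{2} = \left(12 - 6 \cdot 0 \cdot 0\right)^{2} = \left(12 - 0 \cdot 0\right)^{2} = \left(12 - 0\right)^{2} = \left(12 + 0\right)^{2} = 12^{2} = 144$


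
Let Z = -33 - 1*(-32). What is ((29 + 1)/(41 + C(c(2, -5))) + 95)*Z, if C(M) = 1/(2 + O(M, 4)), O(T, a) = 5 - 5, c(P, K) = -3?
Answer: -7945/83 ≈ -95.723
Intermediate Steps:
O(T, a) = 0
Z = -1 (Z = -33 + 32 = -1)
C(M) = ½ (C(M) = 1/(2 + 0) = 1/2 = ½)
((29 + 1)/(41 + C(c(2, -5))) + 95)*Z = ((29 + 1)/(41 + ½) + 95)*(-1) = (30/(83/2) + 95)*(-1) = (30*(2/83) + 95)*(-1) = (60/83 + 95)*(-1) = (7945/83)*(-1) = -7945/83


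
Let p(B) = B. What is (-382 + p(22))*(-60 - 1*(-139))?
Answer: -28440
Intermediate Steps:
(-382 + p(22))*(-60 - 1*(-139)) = (-382 + 22)*(-60 - 1*(-139)) = -360*(-60 + 139) = -360*79 = -28440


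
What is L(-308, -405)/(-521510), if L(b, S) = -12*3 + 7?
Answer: 29/521510 ≈ 5.5608e-5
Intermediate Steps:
L(b, S) = -29 (L(b, S) = -36 + 7 = -29)
L(-308, -405)/(-521510) = -29/(-521510) = -29*(-1/521510) = 29/521510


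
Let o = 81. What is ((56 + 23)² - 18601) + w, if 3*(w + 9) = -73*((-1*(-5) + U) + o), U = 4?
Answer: -14559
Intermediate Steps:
w = -2199 (w = -9 + (-73*((-1*(-5) + 4) + 81))/3 = -9 + (-73*((5 + 4) + 81))/3 = -9 + (-73*(9 + 81))/3 = -9 + (-73*90)/3 = -9 + (⅓)*(-6570) = -9 - 2190 = -2199)
((56 + 23)² - 18601) + w = ((56 + 23)² - 18601) - 2199 = (79² - 18601) - 2199 = (6241 - 18601) - 2199 = -12360 - 2199 = -14559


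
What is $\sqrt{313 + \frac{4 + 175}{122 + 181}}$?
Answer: $\frac{\sqrt{28790454}}{303} \approx 17.708$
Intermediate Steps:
$\sqrt{313 + \frac{4 + 175}{122 + 181}} = \sqrt{313 + \frac{179}{303}} = \sqrt{\frac{95018}{303}} = \frac{\sqrt{28790454}}{303}$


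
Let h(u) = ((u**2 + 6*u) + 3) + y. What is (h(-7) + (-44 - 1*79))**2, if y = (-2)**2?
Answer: 11881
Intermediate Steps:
y = 4
h(u) = 7 + u**2 + 6*u (h(u) = ((u**2 + 6*u) + 3) + 4 = (3 + u**2 + 6*u) + 4 = 7 + u**2 + 6*u)
(h(-7) + (-44 - 1*79))**2 = ((7 + (-7)**2 + 6*(-7)) + (-44 - 1*79))**2 = ((7 + 49 - 42) + (-44 - 79))**2 = (14 - 123)**2 = (-109)**2 = 11881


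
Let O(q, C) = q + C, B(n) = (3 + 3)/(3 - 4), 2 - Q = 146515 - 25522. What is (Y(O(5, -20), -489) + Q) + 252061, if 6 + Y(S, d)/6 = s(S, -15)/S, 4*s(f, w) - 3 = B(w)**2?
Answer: 1310301/10 ≈ 1.3103e+5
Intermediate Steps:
Q = -120991 (Q = 2 - (146515 - 25522) = 2 - 1*120993 = 2 - 120993 = -120991)
B(n) = -6 (B(n) = 6/(-1) = 6*(-1) = -6)
s(f, w) = 39/4 (s(f, w) = 3/4 + (1/4)*(-6)**2 = 3/4 + (1/4)*36 = 3/4 + 9 = 39/4)
O(q, C) = C + q
Y(S, d) = -36 + 117/(2*S) (Y(S, d) = -36 + 6*(39/(4*S)) = -36 + 117/(2*S))
(Y(O(5, -20), -489) + Q) + 252061 = ((-36 + 117/(2*(-20 + 5))) - 120991) + 252061 = ((-36 + (117/2)/(-15)) - 120991) + 252061 = ((-36 + (117/2)*(-1/15)) - 120991) + 252061 = ((-36 - 39/10) - 120991) + 252061 = (-399/10 - 120991) + 252061 = -1210309/10 + 252061 = 1310301/10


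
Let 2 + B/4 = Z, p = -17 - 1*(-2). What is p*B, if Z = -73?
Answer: 4500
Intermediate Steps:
p = -15 (p = -17 + 2 = -15)
B = -300 (B = -8 + 4*(-73) = -8 - 292 = -300)
p*B = -15*(-300) = 4500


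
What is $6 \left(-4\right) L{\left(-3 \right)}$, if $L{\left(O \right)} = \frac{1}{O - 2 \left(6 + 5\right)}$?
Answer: $\frac{24}{25} \approx 0.96$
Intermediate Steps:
$L{\left(O \right)} = \frac{1}{-22 + O}$ ($L{\left(O \right)} = \frac{1}{O - 22} = \frac{1}{-22 + O}$)
$6 \left(-4\right) L{\left(-3 \right)} = \frac{6 \left(-4\right)}{-22 - 3} = - \frac{24}{-25} = \left(-24\right) \left(- \frac{1}{25}\right) = \frac{24}{25}$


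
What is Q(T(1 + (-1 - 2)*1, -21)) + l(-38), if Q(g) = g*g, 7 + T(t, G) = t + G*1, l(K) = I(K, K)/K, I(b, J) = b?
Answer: 901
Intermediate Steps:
l(K) = 1 (l(K) = K/K = 1)
T(t, G) = -7 + G + t (T(t, G) = -7 + (t + G*1) = -7 + (t + G) = -7 + (G + t) = -7 + G + t)
Q(g) = g**2
Q(T(1 + (-1 - 2)*1, -21)) + l(-38) = (-7 - 21 + (1 + (-1 - 2)*1))**2 + 1 = (-7 - 21 + (1 - 3*1))**2 + 1 = (-7 - 21 + (1 - 3))**2 + 1 = (-7 - 21 - 2)**2 + 1 = (-30)**2 + 1 = 900 + 1 = 901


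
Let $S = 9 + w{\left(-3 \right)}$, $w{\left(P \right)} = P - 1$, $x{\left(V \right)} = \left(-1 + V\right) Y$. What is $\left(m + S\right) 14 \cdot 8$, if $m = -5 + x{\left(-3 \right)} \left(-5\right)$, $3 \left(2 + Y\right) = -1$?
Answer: $- \frac{15680}{3} \approx -5226.7$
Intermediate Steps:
$Y = - \frac{7}{3}$ ($Y = -2 + \frac{1}{3} \left(-1\right) = -2 - \frac{1}{3} = - \frac{7}{3} \approx -2.3333$)
$x{\left(V \right)} = \frac{7}{3} - \frac{7 V}{3}$ ($x{\left(V \right)} = \left(-1 + V\right) \left(- \frac{7}{3}\right) = \frac{7}{3} - \frac{7 V}{3}$)
$w{\left(P \right)} = -1 + P$ ($w{\left(P \right)} = P - 1 = -1 + P$)
$m = - \frac{155}{3}$ ($m = -5 + \left(\frac{7}{3} - -7\right) \left(-5\right) = -5 + \left(\frac{7}{3} + 7\right) \left(-5\right) = -5 + \frac{28}{3} \left(-5\right) = -5 - \frac{140}{3} = - \frac{155}{3} \approx -51.667$)
$S = 5$ ($S = 9 - 4 = 5$)
$\left(m + S\right) 14 \cdot 8 = \left(- \frac{155}{3} + 5\right) 14 \cdot 8 = \left(- \frac{140}{3}\right) 112 = - \frac{15680}{3}$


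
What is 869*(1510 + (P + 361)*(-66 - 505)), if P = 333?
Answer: -343049916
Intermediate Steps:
869*(1510 + (P + 361)*(-66 - 505)) = 869*(1510 + (333 + 361)*(-66 - 505)) = 869*(1510 + 694*(-571)) = 869*(1510 - 396274) = 869*(-394764) = -343049916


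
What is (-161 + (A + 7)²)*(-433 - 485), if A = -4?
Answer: 139536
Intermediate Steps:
(-161 + (A + 7)²)*(-433 - 485) = (-161 + (-4 + 7)²)*(-433 - 485) = (-161 + 3²)*(-918) = (-161 + 9)*(-918) = -152*(-918) = 139536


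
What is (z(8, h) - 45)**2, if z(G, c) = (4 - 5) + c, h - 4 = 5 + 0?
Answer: 1369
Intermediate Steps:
h = 9 (h = 4 + (5 + 0) = 4 + 5 = 9)
z(G, c) = -1 + c
(z(8, h) - 45)**2 = ((-1 + 9) - 45)**2 = (8 - 45)**2 = (-37)**2 = 1369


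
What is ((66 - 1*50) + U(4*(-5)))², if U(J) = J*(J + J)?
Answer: 665856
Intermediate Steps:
U(J) = 2*J² (U(J) = J*(2*J) = 2*J²)
((66 - 1*50) + U(4*(-5)))² = ((66 - 1*50) + 2*(4*(-5))²)² = ((66 - 50) + 2*(-20)²)² = (16 + 2*400)² = (16 + 800)² = 816² = 665856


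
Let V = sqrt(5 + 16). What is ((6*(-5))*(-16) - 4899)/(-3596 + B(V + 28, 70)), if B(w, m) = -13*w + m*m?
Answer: -4153860/880051 - 57447*sqrt(21)/880051 ≈ -5.0192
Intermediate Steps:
V = sqrt(21) ≈ 4.5826
B(w, m) = m**2 - 13*w (B(w, m) = -13*w + m**2 = m**2 - 13*w)
((6*(-5))*(-16) - 4899)/(-3596 + B(V + 28, 70)) = ((6*(-5))*(-16) - 4899)/(-3596 + (70**2 - 13*(sqrt(21) + 28))) = (-30*(-16) - 4899)/(-3596 + (4900 - 13*(28 + sqrt(21)))) = (480 - 4899)/(-3596 + (4900 + (-364 - 13*sqrt(21)))) = -4419/(-3596 + (4536 - 13*sqrt(21))) = -4419/(940 - 13*sqrt(21))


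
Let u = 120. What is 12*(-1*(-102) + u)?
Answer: 2664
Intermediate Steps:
12*(-1*(-102) + u) = 12*(-1*(-102) + 120) = 12*(102 + 120) = 12*222 = 2664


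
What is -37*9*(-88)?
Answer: 29304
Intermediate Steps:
-37*9*(-88) = -333*(-88) = 29304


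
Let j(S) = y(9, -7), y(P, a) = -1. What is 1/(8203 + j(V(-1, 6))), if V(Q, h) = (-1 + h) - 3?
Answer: 1/8202 ≈ 0.00012192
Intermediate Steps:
V(Q, h) = -4 + h
j(S) = -1
1/(8203 + j(V(-1, 6))) = 1/(8203 - 1) = 1/8202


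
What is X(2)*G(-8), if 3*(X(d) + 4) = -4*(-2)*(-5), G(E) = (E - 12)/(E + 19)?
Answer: 1040/33 ≈ 31.515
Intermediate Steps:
G(E) = (-12 + E)/(19 + E)
X(d) = -52/3 (X(d) = -4 + (-4*(-2)*(-5))/3 = -4 + (8*(-5))/3 = -4 + (⅓)*(-40) = -4 - 40/3 = -52/3)
X(2)*G(-8) = -52*(-12 - 8)/(3*(19 - 8)) = -52*(-20)/(3*11) = -52*(-20)/33 = -52/3*(-20/11) = 1040/33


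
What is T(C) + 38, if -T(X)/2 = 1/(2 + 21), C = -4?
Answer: 872/23 ≈ 37.913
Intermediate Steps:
T(X) = -2/23 (T(X) = -2/(2 + 21) = -2/23)
T(C) + 38 = -2/23 + 38 = 872/23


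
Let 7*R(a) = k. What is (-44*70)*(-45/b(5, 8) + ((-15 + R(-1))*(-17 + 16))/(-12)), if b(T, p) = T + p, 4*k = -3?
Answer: 378015/26 ≈ 14539.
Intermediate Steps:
k = -¾ (k = (¼)*(-3) = -¾ ≈ -0.75000)
R(a) = -3/28 (R(a) = (⅐)*(-¾) = -3/28)
(-44*70)*(-45/b(5, 8) + ((-15 + R(-1))*(-17 + 16))/(-12)) = (-44*70)*(-45/(5 + 8) + ((-15 - 3/28)*(-17 + 16))/(-12)) = -3080*(-45/13 - 423/28*(-1)*(-1/12)) = -3080*(-45*1/13 + (423/28)*(-1/12)) = -3080*(-45/13 - 141/112) = -3080*(-6873/1456) = 378015/26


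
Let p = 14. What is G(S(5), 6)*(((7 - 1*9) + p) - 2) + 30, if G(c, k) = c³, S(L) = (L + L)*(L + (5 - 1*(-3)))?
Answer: 21970030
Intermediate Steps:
S(L) = 2*L*(8 + L) (S(L) = (2*L)*(L + (5 + 3)) = (2*L)*(L + 8) = (2*L)*(8 + L) = 2*L*(8 + L))
G(S(5), 6)*(((7 - 1*9) + p) - 2) + 30 = (2*5*(8 + 5))³*(((7 - 1*9) + 14) - 2) + 30 = (2*5*13)³*(((7 - 9) + 14) - 2) + 30 = 130³*((-2 + 14) - 2) + 30 = 2197000*(12 - 2) + 30 = 2197000*10 + 30 = 21970000 + 30 = 21970030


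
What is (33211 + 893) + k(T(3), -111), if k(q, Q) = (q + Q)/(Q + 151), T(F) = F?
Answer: 341013/10 ≈ 34101.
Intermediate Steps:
k(q, Q) = (Q + q)/(151 + Q)
(33211 + 893) + k(T(3), -111) = (33211 + 893) + (-111 + 3)/(151 - 111) = 34104 - 108/40 = 34104 + (1/40)*(-108) = 34104 - 27/10 = 341013/10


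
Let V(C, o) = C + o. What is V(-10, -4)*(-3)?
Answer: 42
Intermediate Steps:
V(-10, -4)*(-3) = (-10 - 4)*(-3) = -14*(-3) = 42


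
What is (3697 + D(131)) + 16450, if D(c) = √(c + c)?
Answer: 20147 + √262 ≈ 20163.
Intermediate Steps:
D(c) = √2*√c (D(c) = √(2*c) = √2*√c)
(3697 + D(131)) + 16450 = (3697 + √2*√131) + 16450 = (3697 + √262) + 16450 = 20147 + √262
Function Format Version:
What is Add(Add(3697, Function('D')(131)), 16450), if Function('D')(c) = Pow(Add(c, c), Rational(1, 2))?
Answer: Add(20147, Pow(262, Rational(1, 2))) ≈ 20163.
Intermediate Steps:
Function('D')(c) = Mul(Pow(2, Rational(1, 2)), Pow(c, Rational(1, 2))) (Function('D')(c) = Pow(Mul(2, c), Rational(1, 2)) = Mul(Pow(2, Rational(1, 2)), Pow(c, Rational(1, 2))))
Add(Add(3697, Function('D')(131)), 16450) = Add(Add(3697, Mul(Pow(2, Rational(1, 2)), Pow(131, Rational(1, 2)))), 16450) = Add(Add(3697, Pow(262, Rational(1, 2))), 16450) = Add(20147, Pow(262, Rational(1, 2)))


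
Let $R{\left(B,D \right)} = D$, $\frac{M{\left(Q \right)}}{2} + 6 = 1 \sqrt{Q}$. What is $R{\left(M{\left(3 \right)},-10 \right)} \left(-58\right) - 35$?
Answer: $545$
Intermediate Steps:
$M{\left(Q \right)} = -12 + 2 \sqrt{Q}$ ($M{\left(Q \right)} = -12 + 2 \cdot 1 \sqrt{Q} = -12 + 2 \sqrt{Q}$)
$R{\left(M{\left(3 \right)},-10 \right)} \left(-58\right) - 35 = \left(-10\right) \left(-58\right) - 35 = 580 - 35 = 545$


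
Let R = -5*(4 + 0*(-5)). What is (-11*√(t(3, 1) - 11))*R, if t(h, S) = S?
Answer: 220*I*√10 ≈ 695.7*I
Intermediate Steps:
R = -20 (R = -5*(4 + 0) = -5*4 = -20)
(-11*√(t(3, 1) - 11))*R = -11*√(1 - 11)*(-20) = -11*I*√10*(-20) = 220*I*√10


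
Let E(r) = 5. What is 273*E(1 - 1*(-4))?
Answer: 1365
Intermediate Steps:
273*E(1 - 1*(-4)) = 273*5 = 1365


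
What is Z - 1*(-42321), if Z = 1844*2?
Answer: 46009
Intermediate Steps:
Z = 3688
Z - 1*(-42321) = 3688 - 1*(-42321) = 3688 + 42321 = 46009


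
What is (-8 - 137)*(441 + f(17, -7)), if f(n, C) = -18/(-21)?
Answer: -448485/7 ≈ -64069.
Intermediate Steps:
f(n, C) = 6/7 (f(n, C) = -18*(-1/21) = 6/7)
(-8 - 137)*(441 + f(17, -7)) = (-8 - 137)*(441 + 6/7) = -145*3093/7 = -448485/7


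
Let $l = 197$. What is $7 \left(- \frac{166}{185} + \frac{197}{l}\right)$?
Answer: $\frac{133}{185} \approx 0.71892$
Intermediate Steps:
$7 \left(- \frac{166}{185} + \frac{197}{l}\right) = 7 \left(- \frac{166}{185} + \frac{197}{197}\right) = 7 \left(\left(-166\right) \frac{1}{185} + 197 \cdot \frac{1}{197}\right) = 7 \left(- \frac{166}{185} + 1\right) = 7 \cdot \frac{19}{185} = \frac{133}{185}$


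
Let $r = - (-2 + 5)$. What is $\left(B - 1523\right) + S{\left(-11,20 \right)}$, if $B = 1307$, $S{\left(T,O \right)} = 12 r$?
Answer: $-252$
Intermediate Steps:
$r = -3$ ($r = \left(-1\right) 3 = -3$)
$S{\left(T,O \right)} = -36$ ($S{\left(T,O \right)} = 12 \left(-3\right) = -36$)
$\left(B - 1523\right) + S{\left(-11,20 \right)} = \left(1307 - 1523\right) - 36 = -216 - 36 = -252$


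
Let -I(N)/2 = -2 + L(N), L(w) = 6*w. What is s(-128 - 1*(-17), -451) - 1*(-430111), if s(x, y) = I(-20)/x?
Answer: 47742077/111 ≈ 4.3011e+5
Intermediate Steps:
I(N) = 4 - 12*N (I(N) = -2*(-2 + 6*N) = 4 - 12*N)
s(x, y) = 244/x (s(x, y) = (4 - 12*(-20))/x = (4 + 240)/x = 244/x)
s(-128 - 1*(-17), -451) - 1*(-430111) = 244/(-128 - 1*(-17)) - 1*(-430111) = 244/(-128 + 17) + 430111 = 244/(-111) + 430111 = 244*(-1/111) + 430111 = -244/111 + 430111 = 47742077/111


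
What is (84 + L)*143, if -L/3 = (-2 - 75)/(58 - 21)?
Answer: 477477/37 ≈ 12905.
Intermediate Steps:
L = 231/37 (L = -3*(-2 - 75)/(58 - 21) = -(-231)/37 = -3*(-77/37) = 231/37 ≈ 6.2432)
(84 + L)*143 = (84 + 231/37)*143 = (3339/37)*143 = 477477/37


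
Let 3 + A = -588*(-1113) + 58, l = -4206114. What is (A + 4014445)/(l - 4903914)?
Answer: -1167236/2277507 ≈ -0.51251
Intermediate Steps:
A = 654499 (A = -3 + (-588*(-1113) + 58) = -3 + (654444 + 58) = -3 + 654502 = 654499)
(A + 4014445)/(l - 4903914) = (654499 + 4014445)/(-4206114 - 4903914) = 4668944/(-9110028) = 4668944*(-1/9110028) = -1167236/2277507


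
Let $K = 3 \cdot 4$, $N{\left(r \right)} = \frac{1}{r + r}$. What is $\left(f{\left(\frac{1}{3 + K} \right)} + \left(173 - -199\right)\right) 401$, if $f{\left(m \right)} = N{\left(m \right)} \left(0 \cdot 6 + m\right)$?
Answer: $\frac{298745}{2} \approx 1.4937 \cdot 10^{5}$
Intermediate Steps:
$N{\left(r \right)} = \frac{1}{2 r}$
$K = 12$
$f{\left(m \right)} = \frac{1}{2}$ ($f{\left(m \right)} = \frac{1}{2 m} \left(0 \cdot 6 + m\right) = \frac{1}{2 m} \left(0 + m\right) = \frac{1}{2 m} m = \frac{1}{2}$)
$\left(f{\left(\frac{1}{3 + K} \right)} + \left(173 - -199\right)\right) 401 = \left(\frac{1}{2} + \left(173 - -199\right)\right) 401 = \left(\frac{1}{2} + \left(173 + 199\right)\right) 401 = \left(\frac{1}{2} + 372\right) 401 = \frac{745}{2} \cdot 401 = \frac{298745}{2}$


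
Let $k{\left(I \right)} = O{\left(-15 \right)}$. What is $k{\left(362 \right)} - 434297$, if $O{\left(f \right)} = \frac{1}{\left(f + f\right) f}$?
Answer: $- \frac{195433649}{450} \approx -4.343 \cdot 10^{5}$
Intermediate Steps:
$O{\left(f \right)} = \frac{1}{2 f^{2}}$ ($O{\left(f \right)} = \frac{1}{2 f f} = \frac{\frac{1}{2} \frac{1}{f}}{f} = \frac{1}{2 f^{2}}$)
$k{\left(I \right)} = \frac{1}{450}$ ($k{\left(I \right)} = \frac{1}{2 \cdot 225} = \frac{1}{2} \cdot \frac{1}{225} = \frac{1}{450}$)
$k{\left(362 \right)} - 434297 = \frac{1}{450} - 434297 = - \frac{195433649}{450}$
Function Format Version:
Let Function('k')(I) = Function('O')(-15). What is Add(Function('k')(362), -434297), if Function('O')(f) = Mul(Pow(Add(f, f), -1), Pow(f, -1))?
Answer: Rational(-195433649, 450) ≈ -4.3430e+5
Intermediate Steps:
Function('O')(f) = Mul(Rational(1, 2), Pow(f, -2)) (Function('O')(f) = Mul(Pow(Mul(2, f), -1), Pow(f, -1)) = Mul(Mul(Rational(1, 2), Pow(f, -1)), Pow(f, -1)) = Mul(Rational(1, 2), Pow(f, -2)))
Function('k')(I) = Rational(1, 450) (Function('k')(I) = Mul(Rational(1, 2), Pow(-15, -2)) = Mul(Rational(1, 2), Rational(1, 225)) = Rational(1, 450))
Add(Function('k')(362), -434297) = Add(Rational(1, 450), -434297) = Rational(-195433649, 450)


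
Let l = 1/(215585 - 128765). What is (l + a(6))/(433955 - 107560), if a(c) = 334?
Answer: 28997881/28337613900 ≈ 0.0010233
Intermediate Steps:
l = 1/86820 ≈ 1.1518e-5
(l + a(6))/(433955 - 107560) = (1/86820 + 334)/(433955 - 107560) = (28997881/86820)/326395 = (28997881/86820)*(1/326395) = 28997881/28337613900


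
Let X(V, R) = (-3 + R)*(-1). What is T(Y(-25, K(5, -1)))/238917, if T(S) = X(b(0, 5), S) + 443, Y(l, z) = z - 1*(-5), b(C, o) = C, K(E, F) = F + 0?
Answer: 442/238917 ≈ 0.0018500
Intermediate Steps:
K(E, F) = F
X(V, R) = 3 - R
Y(l, z) = 5 + z (Y(l, z) = z + 5 = 5 + z)
T(S) = 446 - S (T(S) = (3 - S) + 443 = 446 - S)
T(Y(-25, K(5, -1)))/238917 = (446 - (5 - 1))/238917 = (446 - 1*4)*(1/238917) = (446 - 4)*(1/238917) = 442*(1/238917) = 442/238917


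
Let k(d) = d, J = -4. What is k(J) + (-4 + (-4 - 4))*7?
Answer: -88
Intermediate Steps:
k(J) + (-4 + (-4 - 4))*7 = -4 + (-4 + (-4 - 4))*7 = -4 + (-4 - 8)*7 = -4 - 12*7 = -4 - 84 = -88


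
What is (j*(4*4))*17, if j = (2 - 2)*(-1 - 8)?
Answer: 0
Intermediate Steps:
j = 0 (j = 0*(-9) = 0)
(j*(4*4))*17 = (0*(4*4))*17 = (0*16)*17 = 0*17 = 0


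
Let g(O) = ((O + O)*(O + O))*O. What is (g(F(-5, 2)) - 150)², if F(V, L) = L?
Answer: 13924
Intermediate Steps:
g(O) = 4*O³ (g(O) = ((2*O)*(2*O))*O = (4*O²)*O = 4*O³)
(g(F(-5, 2)) - 150)² = (4*2³ - 150)² = (4*8 - 150)² = (32 - 150)² = (-118)² = 13924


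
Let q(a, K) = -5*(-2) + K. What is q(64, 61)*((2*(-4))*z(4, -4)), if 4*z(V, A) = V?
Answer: -568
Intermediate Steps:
z(V, A) = V/4
q(a, K) = 10 + K
q(64, 61)*((2*(-4))*z(4, -4)) = (10 + 61)*((2*(-4))*((¼)*4)) = 71*(-8*1) = 71*(-8) = -568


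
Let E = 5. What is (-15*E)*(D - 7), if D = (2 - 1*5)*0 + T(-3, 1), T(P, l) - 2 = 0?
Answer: 375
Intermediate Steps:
T(P, l) = 2 (T(P, l) = 2 + 0 = 2)
D = 2 (D = (2 - 1*5)*0 + 2 = (2 - 5)*0 + 2 = -3*0 + 2 = 0 + 2 = 2)
(-15*E)*(D - 7) = (-15*5)*(2 - 7) = -75*(-5) = 375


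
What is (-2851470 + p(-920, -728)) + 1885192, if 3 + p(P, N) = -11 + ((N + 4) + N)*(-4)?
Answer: -960484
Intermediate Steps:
p(P, N) = -30 - 8*N (p(P, N) = -3 + (-11 + ((N + 4) + N)*(-4)) = -3 + (-11 + ((4 + N) + N)*(-4)) = -3 + (-11 + (4 + 2*N)*(-4)) = -3 + (-11 + (-16 - 8*N)) = -3 + (-27 - 8*N) = -30 - 8*N)
(-2851470 + p(-920, -728)) + 1885192 = (-2851470 + (-30 - 8*(-728))) + 1885192 = (-2851470 + (-30 + 5824)) + 1885192 = (-2851470 + 5794) + 1885192 = -2845676 + 1885192 = -960484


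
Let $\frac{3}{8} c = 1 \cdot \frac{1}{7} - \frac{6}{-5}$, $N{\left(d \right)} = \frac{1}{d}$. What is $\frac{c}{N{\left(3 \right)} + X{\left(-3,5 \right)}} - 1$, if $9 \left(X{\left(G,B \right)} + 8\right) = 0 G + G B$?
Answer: $- \frac{339}{245} \approx -1.3837$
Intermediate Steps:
$X{\left(G,B \right)} = -8 + \frac{B G}{9}$ ($X{\left(G,B \right)} = -8 + \frac{0 G + G B}{9} = -8 + \frac{0 + B G}{9} = -8 + \frac{B G}{9}$)
$c = \frac{376}{105}$ ($c = \frac{8 \left(1 \cdot \frac{1}{7} - \frac{6}{-5}\right)}{3} = \frac{8 \left(1 \cdot \frac{1}{7} - - \frac{6}{5}\right)}{3} = \frac{8 \left(\frac{1}{7} + \frac{6}{5}\right)}{3} = \frac{8}{3} \cdot \frac{47}{35} = \frac{376}{105} \approx 3.581$)
$\frac{c}{N{\left(3 \right)} + X{\left(-3,5 \right)}} - 1 = \frac{1}{\frac{1}{3} - \left(8 - - \frac{5}{3}\right)} \frac{376}{105} - 1 = \frac{1}{\frac{1}{3} - \frac{29}{3}} \cdot \frac{376}{105} - 1 = \frac{1}{- \frac{28}{3}} \cdot \frac{376}{105} - 1 = \left(- \frac{3}{28}\right) \frac{376}{105} - 1 = - \frac{94}{245} - 1 = - \frac{339}{245}$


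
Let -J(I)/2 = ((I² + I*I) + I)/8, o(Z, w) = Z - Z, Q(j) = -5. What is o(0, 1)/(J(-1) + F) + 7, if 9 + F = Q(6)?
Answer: 7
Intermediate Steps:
o(Z, w) = 0
F = -14 (F = -9 - 5 = -14)
J(I) = -I²/2 - I/4 (J(I) = -2*((I² + I*I) + I)/8 = -2*((I² + I²) + I)/8 = -2*(2*I² + I)/8 = -2*(I + 2*I²)/8 = -2*(I²/4 + I/8) = -I²/2 - I/4)
o(0, 1)/(J(-1) + F) + 7 = 0/(-¼*(-1)*(1 + 2*(-1)) - 14) + 7 = 0/(-¼*(-1)*(1 - 2) - 14) + 7 = 0/(-¼*(-1)*(-1) - 14) + 7 = 0/(-¼ - 14) + 7 = 0/(-57/4) + 7 = -4/57*0 + 7 = 0 + 7 = 7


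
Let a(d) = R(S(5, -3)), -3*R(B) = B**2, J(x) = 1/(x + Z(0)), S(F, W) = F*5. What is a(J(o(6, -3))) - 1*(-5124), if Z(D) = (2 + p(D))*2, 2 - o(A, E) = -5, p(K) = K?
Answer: 14747/3 ≈ 4915.7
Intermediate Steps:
S(F, W) = 5*F
o(A, E) = 7 (o(A, E) = 2 - 1*(-5) = 2 + 5 = 7)
Z(D) = 4 + 2*D (Z(D) = (2 + D)*2 = 4 + 2*D)
J(x) = 1/(4 + x) (J(x) = 1/(x + (4 + 2*0)) = 1/(x + (4 + 0)) = 1/(x + 4) = 1/(4 + x))
R(B) = -B**2/3
a(d) = -625/3 (a(d) = -(5*5)**2/3 = -1/3*25**2 = -1/3*625 = -625/3)
a(J(o(6, -3))) - 1*(-5124) = -625/3 - 1*(-5124) = -625/3 + 5124 = 14747/3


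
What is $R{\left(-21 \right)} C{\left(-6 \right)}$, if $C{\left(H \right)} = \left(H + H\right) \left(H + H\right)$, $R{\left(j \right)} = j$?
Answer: $-3024$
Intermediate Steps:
$C{\left(H \right)} = 4 H^{2}$ ($C{\left(H \right)} = 2 H 2 H = 4 H^{2}$)
$R{\left(-21 \right)} C{\left(-6 \right)} = - 21 \cdot 4 \left(-6\right)^{2} = - 21 \cdot 4 \cdot 36 = \left(-21\right) 144 = -3024$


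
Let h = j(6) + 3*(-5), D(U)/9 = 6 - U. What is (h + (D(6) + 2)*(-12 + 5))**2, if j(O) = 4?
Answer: 625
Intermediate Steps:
D(U) = 54 - 9*U (D(U) = 9*(6 - U) = 54 - 9*U)
h = -11 (h = 4 + 3*(-5) = 4 - 15 = -11)
(h + (D(6) + 2)*(-12 + 5))**2 = (-11 + ((54 - 9*6) + 2)*(-12 + 5))**2 = (-11 + ((54 - 54) + 2)*(-7))**2 = (-11 + (0 + 2)*(-7))**2 = (-11 + 2*(-7))**2 = (-11 - 14)**2 = (-25)**2 = 625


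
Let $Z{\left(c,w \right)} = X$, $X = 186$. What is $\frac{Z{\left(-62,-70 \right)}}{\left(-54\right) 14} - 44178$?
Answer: $- \frac{5566459}{126} \approx -44178.0$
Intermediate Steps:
$Z{\left(c,w \right)} = 186$
$\frac{Z{\left(-62,-70 \right)}}{\left(-54\right) 14} - 44178 = \frac{186}{\left(-54\right) 14} - 44178 = \frac{186}{-756} - 44178 = 186 \left(- \frac{1}{756}\right) - 44178 = - \frac{31}{126} - 44178 = - \frac{5566459}{126}$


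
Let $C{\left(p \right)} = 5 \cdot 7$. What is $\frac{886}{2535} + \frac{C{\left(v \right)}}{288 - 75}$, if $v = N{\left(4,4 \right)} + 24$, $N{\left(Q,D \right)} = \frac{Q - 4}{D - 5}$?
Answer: $\frac{30827}{59995} \approx 0.51383$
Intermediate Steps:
$N{\left(Q,D \right)} = \frac{-4 + Q}{-5 + D}$
$v = 24$ ($v = \frac{-4 + 4}{-5 + 4} + 24 = \frac{1}{-1} \cdot 0 + 24 = \left(-1\right) 0 + 24 = 0 + 24 = 24$)
$C{\left(p \right)} = 35$
$\frac{886}{2535} + \frac{C{\left(v \right)}}{288 - 75} = \frac{886}{2535} + \frac{35}{288 - 75} = 886 \cdot \frac{1}{2535} + \frac{35}{288 - 75} = \frac{886}{2535} + \frac{35}{213} = \frac{30827}{59995}$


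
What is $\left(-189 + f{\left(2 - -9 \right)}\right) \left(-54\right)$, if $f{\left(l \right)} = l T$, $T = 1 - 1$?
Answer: $10206$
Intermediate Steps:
$T = 0$
$f{\left(l \right)} = 0$ ($f{\left(l \right)} = l 0 = 0$)
$\left(-189 + f{\left(2 - -9 \right)}\right) \left(-54\right) = \left(-189 + 0\right) \left(-54\right) = \left(-189\right) \left(-54\right) = 10206$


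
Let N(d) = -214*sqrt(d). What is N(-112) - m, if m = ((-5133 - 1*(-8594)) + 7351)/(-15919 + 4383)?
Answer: 2703/2884 - 856*I*sqrt(7) ≈ 0.93724 - 2264.8*I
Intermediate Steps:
m = -2703/2884 (m = ((-5133 + 8594) + 7351)/(-11536) = (3461 + 7351)*(-1/11536) = 10812*(-1/11536) = -2703/2884 ≈ -0.93724)
N(-112) - m = -856*I*sqrt(7) - 1*(-2703/2884) = -856*I*sqrt(7) + 2703/2884 = 2703/2884 - 856*I*sqrt(7)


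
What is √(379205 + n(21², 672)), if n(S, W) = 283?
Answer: 4*√23718 ≈ 616.03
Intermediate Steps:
√(379205 + n(21², 672)) = √(379205 + 283) = √379488 = 4*√23718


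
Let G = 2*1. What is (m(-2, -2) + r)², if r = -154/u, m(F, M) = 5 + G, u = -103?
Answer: 765625/10609 ≈ 72.167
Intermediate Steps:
G = 2
m(F, M) = 7 (m(F, M) = 5 + 2 = 7)
r = 154/103 (r = -154/(-103) = -154*(-1/103) = 154/103 ≈ 1.4951)
(m(-2, -2) + r)² = (7 + 154/103)² = (875/103)² = 765625/10609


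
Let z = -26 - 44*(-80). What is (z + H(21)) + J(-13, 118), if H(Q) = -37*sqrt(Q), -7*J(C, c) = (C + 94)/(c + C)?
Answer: 856003/245 - 37*sqrt(21) ≈ 3324.3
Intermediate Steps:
J(C, c) = -(94 + C)/(7*(C + c)) (J(C, c) = -(C + 94)/(7*(c + C)) = -(94 + C)/(7*(C + c)))
z = 3494 (z = -26 + 3520 = 3494)
(z + H(21)) + J(-13, 118) = (3494 - 37*sqrt(21)) + (-94 - 1*(-13))/(7*(-13 + 118)) = (3494 - 37*sqrt(21)) + (1/7)*(-94 + 13)/105 = (3494 - 37*sqrt(21)) + (1/7)*(1/105)*(-81) = (3494 - 37*sqrt(21)) - 27/245 = 856003/245 - 37*sqrt(21)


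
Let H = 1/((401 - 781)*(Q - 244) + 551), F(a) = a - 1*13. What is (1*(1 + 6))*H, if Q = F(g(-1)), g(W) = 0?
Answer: 7/98211 ≈ 7.1275e-5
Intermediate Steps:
F(a) = -13 + a (F(a) = a - 13 = -13 + a)
Q = -13 (Q = -13 + 0 = -13)
H = 1/98211 (H = 1/((401 - 781)*(-13 - 244) + 551) = 1/(-380*(-257) + 551) = 1/(97660 + 551) = 1/98211 ≈ 1.0182e-5)
(1*(1 + 6))*H = (1*(1 + 6))*(1/98211) = (1*7)*(1/98211) = 7*(1/98211) = 7/98211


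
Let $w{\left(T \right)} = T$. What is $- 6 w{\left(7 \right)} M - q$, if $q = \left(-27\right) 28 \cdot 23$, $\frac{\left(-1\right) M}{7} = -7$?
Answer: $15330$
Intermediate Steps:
$M = 49$ ($M = \left(-7\right) \left(-7\right) = 49$)
$q = -17388$ ($q = \left(-756\right) 23 = -17388$)
$- 6 w{\left(7 \right)} M - q = \left(-6\right) 7 \cdot 49 - -17388 = \left(-42\right) 49 + 17388 = -2058 + 17388 = 15330$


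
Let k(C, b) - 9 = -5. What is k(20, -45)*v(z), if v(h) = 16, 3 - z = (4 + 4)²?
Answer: 64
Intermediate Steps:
k(C, b) = 4 (k(C, b) = 9 - 5 = 4)
z = -61 (z = 3 - (4 + 4)² = 3 - 1*8² = 3 - 1*64 = 3 - 64 = -61)
k(20, -45)*v(z) = 4*16 = 64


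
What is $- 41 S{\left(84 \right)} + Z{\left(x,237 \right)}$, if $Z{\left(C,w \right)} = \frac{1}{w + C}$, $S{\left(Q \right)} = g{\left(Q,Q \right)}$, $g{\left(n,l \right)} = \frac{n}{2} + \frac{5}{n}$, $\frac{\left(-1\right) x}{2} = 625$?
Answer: $- \frac{146736173}{85092} \approx -1724.4$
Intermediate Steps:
$x = -1250$ ($x = \left(-2\right) 625 = -1250$)
$g{\left(n,l \right)} = \frac{n}{2} + \frac{5}{n}$ ($g{\left(n,l \right)} = n \frac{1}{2} + \frac{5}{n} = \frac{n}{2} + \frac{5}{n}$)
$S{\left(Q \right)} = \frac{Q}{2} + \frac{5}{Q}$
$Z{\left(C,w \right)} = \frac{1}{C + w}$
$- 41 S{\left(84 \right)} + Z{\left(x,237 \right)} = - 41 \left(\frac{1}{2} \cdot 84 + \frac{5}{84}\right) + \frac{1}{-1250 + 237} = - 41 \left(42 + 5 \cdot \frac{1}{84}\right) + \frac{1}{-1013} = - 41 \left(42 + \frac{5}{84}\right) - \frac{1}{1013} = \left(-41\right) \frac{3533}{84} - \frac{1}{1013} = - \frac{144853}{84} - \frac{1}{1013} = - \frac{146736173}{85092}$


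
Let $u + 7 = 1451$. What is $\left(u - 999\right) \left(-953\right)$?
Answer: $-424085$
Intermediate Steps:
$u = 1444$ ($u = -7 + 1451 = 1444$)
$\left(u - 999\right) \left(-953\right) = \left(1444 - 999\right) \left(-953\right) = 445 \left(-953\right) = -424085$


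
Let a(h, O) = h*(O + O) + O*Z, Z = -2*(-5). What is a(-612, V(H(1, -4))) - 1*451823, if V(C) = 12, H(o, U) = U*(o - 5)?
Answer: -466391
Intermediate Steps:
H(o, U) = U*(-5 + o)
Z = 10
a(h, O) = 10*O + 2*O*h (a(h, O) = h*(O + O) + O*10 = h*(2*O) + 10*O = 2*O*h + 10*O = 10*O + 2*O*h)
a(-612, V(H(1, -4))) - 1*451823 = 2*12*(5 - 612) - 1*451823 = 2*12*(-607) - 451823 = -14568 - 451823 = -466391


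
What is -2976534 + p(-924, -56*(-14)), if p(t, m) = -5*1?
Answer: -2976539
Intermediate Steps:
p(t, m) = -5
-2976534 + p(-924, -56*(-14)) = -2976534 - 5 = -2976539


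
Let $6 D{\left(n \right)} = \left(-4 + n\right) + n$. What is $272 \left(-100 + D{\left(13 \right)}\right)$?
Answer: $- \frac{78608}{3} \approx -26203.0$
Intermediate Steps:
$D{\left(n \right)} = - \frac{2}{3} + \frac{n}{3}$ ($D{\left(n \right)} = \frac{\left(-4 + n\right) + n}{6} = \frac{-4 + 2 n}{6} = - \frac{2}{3} + \frac{n}{3}$)
$272 \left(-100 + D{\left(13 \right)}\right) = 272 \left(-100 + \left(- \frac{2}{3} + \frac{1}{3} \cdot 13\right)\right) = 272 \left(-100 + \left(- \frac{2}{3} + \frac{13}{3}\right)\right) = 272 \left(-100 + \frac{11}{3}\right) = 272 \left(- \frac{289}{3}\right) = - \frac{78608}{3}$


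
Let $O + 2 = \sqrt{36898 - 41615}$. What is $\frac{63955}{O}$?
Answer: $- \frac{127910}{4721} - \frac{63955 i \sqrt{4717}}{4721} \approx -27.094 - 930.41 i$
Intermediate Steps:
$O = -2 + i \sqrt{4717}$ ($O = -2 + \sqrt{36898 - 41615} = -2 + \sqrt{-4717} = -2 + i \sqrt{4717} \approx -2.0 + 68.68 i$)
$\frac{63955}{O} = \frac{63955}{-2 + i \sqrt{4717}}$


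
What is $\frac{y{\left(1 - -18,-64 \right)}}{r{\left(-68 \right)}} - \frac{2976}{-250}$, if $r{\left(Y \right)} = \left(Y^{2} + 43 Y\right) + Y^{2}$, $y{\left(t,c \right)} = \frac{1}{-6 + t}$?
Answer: $\frac{122331581}{10276500} \approx 11.904$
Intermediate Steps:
$r{\left(Y \right)} = 2 Y^{2} + 43 Y$
$\frac{y{\left(1 - -18,-64 \right)}}{r{\left(-68 \right)}} - \frac{2976}{-250} = \frac{1}{\left(-6 + \left(1 - -18\right)\right) \left(- 68 \left(43 + 2 \left(-68\right)\right)\right)} - \frac{2976}{-250} = \frac{1}{\left(-6 + \left(1 + 18\right)\right) \left(- 68 \left(43 - 136\right)\right)} - - \frac{1488}{125} = \frac{1}{\left(-6 + 19\right) \left(\left(-68\right) \left(-93\right)\right)} + \frac{1488}{125} = \frac{1}{13 \cdot 6324} + \frac{1488}{125} = \frac{1}{13} \cdot \frac{1}{6324} + \frac{1488}{125} = \frac{1}{82212} + \frac{1488}{125} = \frac{122331581}{10276500}$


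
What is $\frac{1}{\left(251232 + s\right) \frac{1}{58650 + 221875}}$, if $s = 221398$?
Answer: $\frac{56105}{94526} \approx 0.59354$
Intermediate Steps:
$\frac{1}{\left(251232 + s\right) \frac{1}{58650 + 221875}} = \frac{1}{\left(251232 + 221398\right) \frac{1}{58650 + 221875}} = \frac{1}{472630 \cdot \frac{1}{280525}} = \frac{1}{\frac{94526}{56105}} = \frac{56105}{94526}$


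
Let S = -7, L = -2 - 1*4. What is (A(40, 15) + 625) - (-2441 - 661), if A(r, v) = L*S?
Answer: 3769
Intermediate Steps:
L = -6 (L = -2 - 4 = -6)
A(r, v) = 42 (A(r, v) = -6*(-7) = 42)
(A(40, 15) + 625) - (-2441 - 661) = (42 + 625) - (-2441 - 661) = 667 - 1*(-3102) = 667 + 3102 = 3769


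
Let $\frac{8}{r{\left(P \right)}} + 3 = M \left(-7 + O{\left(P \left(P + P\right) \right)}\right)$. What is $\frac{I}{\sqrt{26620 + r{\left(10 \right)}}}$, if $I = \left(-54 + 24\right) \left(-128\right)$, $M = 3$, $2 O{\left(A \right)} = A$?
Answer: $\frac{1920 \sqrt{126737958}}{918391} \approx 23.536$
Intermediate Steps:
$O{\left(A \right)} = \frac{A}{2}$
$I = 3840$ ($I = \left(-30\right) \left(-128\right) = 3840$)
$r{\left(P \right)} = \frac{8}{-24 + 3 P^{2}}$ ($r{\left(P \right)} = \frac{8}{-3 + 3 \left(-7 + \frac{P \left(P + P\right)}{2}\right)} = \frac{8}{-3 + 3 \left(-7 + \frac{P 2 P}{2}\right)} = \frac{8}{-3 + 3 \left(-7 + \frac{2 P^{2}}{2}\right)} = \frac{8}{-3 + 3 \left(-7 + P^{2}\right)} = \frac{8}{-3 + \left(-21 + 3 P^{2}\right)} = \frac{8}{-24 + 3 P^{2}}$)
$\frac{I}{\sqrt{26620 + r{\left(10 \right)}}} = \frac{3840}{\sqrt{26620 + \frac{8}{3 \left(-8 + 10^{2}\right)}}} = \frac{3840}{\sqrt{26620 + \frac{8}{3 \left(-8 + 100\right)}}} = \frac{3840}{\sqrt{26620 + \frac{8}{3 \cdot 92}}} = \frac{3840}{\sqrt{26620 + \frac{8}{3} \cdot \frac{1}{92}}} = \frac{3840}{\sqrt{26620 + \frac{2}{69}}} = \frac{3840}{\sqrt{\frac{1836782}{69}}} = \frac{3840}{\frac{1}{69} \sqrt{126737958}} = 3840 \frac{\sqrt{126737958}}{1836782} = \frac{1920 \sqrt{126737958}}{918391}$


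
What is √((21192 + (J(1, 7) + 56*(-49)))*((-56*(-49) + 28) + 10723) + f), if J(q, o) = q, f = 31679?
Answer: √249000934 ≈ 15780.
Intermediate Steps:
√((21192 + (J(1, 7) + 56*(-49)))*((-56*(-49) + 28) + 10723) + f) = √((21192 + (1 + 56*(-49)))*((-56*(-49) + 28) + 10723) + 31679) = √((21192 + (1 - 2744))*((2744 + 28) + 10723) + 31679) = √((21192 - 2743)*(2772 + 10723) + 31679) = √(18449*13495 + 31679) = √(248969255 + 31679) = √249000934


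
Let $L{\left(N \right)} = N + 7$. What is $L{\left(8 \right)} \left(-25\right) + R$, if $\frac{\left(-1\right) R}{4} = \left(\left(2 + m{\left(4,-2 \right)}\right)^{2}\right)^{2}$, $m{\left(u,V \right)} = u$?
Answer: $-5559$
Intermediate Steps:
$L{\left(N \right)} = 7 + N$
$R = -5184$ ($R = - 4 \left(\left(2 + 4\right)^{2}\right)^{2} = - 4 \left(6^{2}\right)^{2} = - 4 \cdot 36^{2} = \left(-4\right) 1296 = -5184$)
$L{\left(8 \right)} \left(-25\right) + R = \left(7 + 8\right) \left(-25\right) - 5184 = 15 \left(-25\right) - 5184 = -375 - 5184 = -5559$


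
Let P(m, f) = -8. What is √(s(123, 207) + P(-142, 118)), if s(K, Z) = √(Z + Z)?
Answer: √(-8 + 3*√46) ≈ 3.5138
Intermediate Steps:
s(K, Z) = √2*√Z (s(K, Z) = √(2*Z) = √2*√Z)
√(s(123, 207) + P(-142, 118)) = √(√2*√207 - 8) = √(√2*(3*√23) - 8) = √(3*√46 - 8) = √(-8 + 3*√46)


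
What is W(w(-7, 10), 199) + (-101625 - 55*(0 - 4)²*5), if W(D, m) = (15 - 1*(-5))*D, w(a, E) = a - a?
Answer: -106025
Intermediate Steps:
w(a, E) = 0
W(D, m) = 20*D (W(D, m) = (15 + 5)*D = 20*D)
W(w(-7, 10), 199) + (-101625 - 55*(0 - 4)²*5) = 20*0 + (-101625 - 55*(0 - 4)²*5) = 0 + (-101625 - 55*(-4)²*5) = 0 + (-101625 - 55*16*5) = 0 + (-101625 - 880*5) = 0 + (-101625 - 4400) = 0 - 106025 = -106025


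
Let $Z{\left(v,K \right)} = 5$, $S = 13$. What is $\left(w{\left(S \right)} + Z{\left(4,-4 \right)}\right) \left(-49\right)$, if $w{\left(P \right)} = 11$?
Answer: $-784$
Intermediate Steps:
$\left(w{\left(S \right)} + Z{\left(4,-4 \right)}\right) \left(-49\right) = \left(11 + 5\right) \left(-49\right) = 16 \left(-49\right) = -784$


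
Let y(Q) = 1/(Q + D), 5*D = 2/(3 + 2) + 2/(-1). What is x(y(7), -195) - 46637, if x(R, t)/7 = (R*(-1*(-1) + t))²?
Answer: -1136001793/27889 ≈ -40733.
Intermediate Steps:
D = -8/25 (D = (2/(3 + 2) + 2/(-1))/5 = (2/5 + 2*(-1))/5 = (2*(⅕) - 2)/5 = (⅖ - 2)/5 = (⅕)*(-8/5) = -8/25 ≈ -0.32000)
y(Q) = 1/(-8/25 + Q) (y(Q) = 1/(Q - 8/25) = 1/(-8/25 + Q))
x(R, t) = 7*R²*(1 + t)² (x(R, t) = 7*(R*(-1*(-1) + t))² = 7*(R*(1 + t))² = 7*(R²*(1 + t)²) = 7*R²*(1 + t)²)
x(y(7), -195) - 46637 = 7*(25/(-8 + 25*7))²*(1 - 195)² - 46637 = 7*(25/(-8 + 175))²*(-194)² - 46637 = 7*(25/167)²*37636 - 46637 = 7*(625/27889)*37636 - 46637 = 164657500/27889 - 46637 = -1136001793/27889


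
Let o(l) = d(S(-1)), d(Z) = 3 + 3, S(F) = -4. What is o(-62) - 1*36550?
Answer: -36544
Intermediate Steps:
d(Z) = 6
o(l) = 6
o(-62) - 1*36550 = 6 - 1*36550 = 6 - 36550 = -36544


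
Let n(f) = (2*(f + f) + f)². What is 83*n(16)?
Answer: 531200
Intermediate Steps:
n(f) = 25*f² (n(f) = (2*(2*f) + f)² = (4*f + f)² = (5*f)² = 25*f²)
83*n(16) = 83*(25*16²) = 83*(25*256) = 83*6400 = 531200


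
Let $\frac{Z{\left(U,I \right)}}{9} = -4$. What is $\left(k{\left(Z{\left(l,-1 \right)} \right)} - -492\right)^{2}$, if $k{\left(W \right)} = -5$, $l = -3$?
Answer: $237169$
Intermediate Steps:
$Z{\left(U,I \right)} = -36$ ($Z{\left(U,I \right)} = 9 \left(-4\right) = -36$)
$\left(k{\left(Z{\left(l,-1 \right)} \right)} - -492\right)^{2} = \left(-5 - -492\right)^{2} = \left(-5 + 492\right)^{2} = 487^{2} = 237169$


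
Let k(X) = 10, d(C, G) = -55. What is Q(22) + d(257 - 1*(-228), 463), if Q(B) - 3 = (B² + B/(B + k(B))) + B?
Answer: 7275/16 ≈ 454.69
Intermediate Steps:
Q(B) = 3 + B + B² + B/(10 + B) (Q(B) = 3 + ((B² + B/(B + 10)) + B) = 3 + ((B² + B/(10 + B)) + B) = 3 + (B + B² + B/(10 + B)) = 3 + B + B² + B/(10 + B))
Q(22) + d(257 - 1*(-228), 463) = (30 + 22³ + 11*22² + 14*22)/(10 + 22) - 55 = (30 + 10648 + 11*484 + 308)/32 - 55 = (30 + 10648 + 5324 + 308)/32 - 55 = (1/32)*16310 - 55 = 8155/16 - 55 = 7275/16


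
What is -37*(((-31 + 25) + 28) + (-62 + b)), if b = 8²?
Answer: -888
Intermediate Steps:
b = 64
-37*(((-31 + 25) + 28) + (-62 + b)) = -37*(((-31 + 25) + 28) + (-62 + 64)) = -37*((-6 + 28) + 2) = -37*(22 + 2) = -37*24 = -888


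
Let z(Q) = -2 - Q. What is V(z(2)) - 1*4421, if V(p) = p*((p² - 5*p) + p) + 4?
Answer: -4545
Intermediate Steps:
V(p) = 4 + p*(p² - 4*p) (V(p) = p*(p² - 4*p) + 4 = 4 + p*(p² - 4*p))
V(z(2)) - 1*4421 = (4 + (-2 - 1*2)³ - 4*(-2 - 1*2)²) - 1*4421 = (4 + (-2 - 2)³ - 4*(-2 - 2)²) - 4421 = (4 + (-4)³ - 4*(-4)²) - 4421 = (4 - 64 - 4*16) - 4421 = (4 - 64 - 64) - 4421 = -124 - 4421 = -4545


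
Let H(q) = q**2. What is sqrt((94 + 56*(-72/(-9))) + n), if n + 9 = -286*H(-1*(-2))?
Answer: I*sqrt(611) ≈ 24.718*I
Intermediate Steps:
n = -1153 (n = -9 - 286*(-1*(-2))**2 = -9 - 286*2**2 = -9 - 286*4 = -9 - 1144 = -1153)
sqrt((94 + 56*(-72/(-9))) + n) = sqrt((94 + 56*(-72/(-9))) - 1153) = sqrt((94 + 56*(-72*(-1/9))) - 1153) = sqrt((94 + 56*8) - 1153) = sqrt((94 + 448) - 1153) = sqrt(542 - 1153) = sqrt(-611) = I*sqrt(611)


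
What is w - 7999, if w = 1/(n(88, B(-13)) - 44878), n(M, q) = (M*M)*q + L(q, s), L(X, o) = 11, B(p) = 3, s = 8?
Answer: -173058366/21635 ≈ -7999.0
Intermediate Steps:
n(M, q) = 11 + q*M² (n(M, q) = (M*M)*q + 11 = M²*q + 11 = q*M² + 11 = 11 + q*M²)
w = -1/21635 (w = 1/((11 + 3*88²) - 44878) = 1/((11 + 3*7744) - 44878) = 1/((11 + 23232) - 44878) = 1/(23243 - 44878) = 1/(-21635) = -1/21635 ≈ -4.6221e-5)
w - 7999 = -1/21635 - 7999 = -173058366/21635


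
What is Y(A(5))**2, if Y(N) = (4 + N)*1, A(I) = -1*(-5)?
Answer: 81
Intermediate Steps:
A(I) = 5
Y(N) = 4 + N
Y(A(5))**2 = (4 + 5)**2 = 9**2 = 81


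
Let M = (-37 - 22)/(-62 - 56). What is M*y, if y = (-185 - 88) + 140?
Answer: -133/2 ≈ -66.500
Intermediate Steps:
M = 1/2 (M = -59/(-118) = -59*(-1/118) = 1/2 ≈ 0.50000)
y = -133 (y = -273 + 140 = -133)
M*y = (1/2)*(-133) = -133/2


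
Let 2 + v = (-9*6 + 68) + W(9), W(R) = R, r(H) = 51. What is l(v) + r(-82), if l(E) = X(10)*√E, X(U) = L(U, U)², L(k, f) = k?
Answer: 51 + 100*√21 ≈ 509.26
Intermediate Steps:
X(U) = U²
v = 21 (v = -2 + ((-9*6 + 68) + 9) = -2 + ((-54 + 68) + 9) = -2 + (14 + 9) = -2 + 23 = 21)
l(E) = 100*√E (l(E) = 10²*√E = 100*√E)
l(v) + r(-82) = 100*√21 + 51 = 51 + 100*√21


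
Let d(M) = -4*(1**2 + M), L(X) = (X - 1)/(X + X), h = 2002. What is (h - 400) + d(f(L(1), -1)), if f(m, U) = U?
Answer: 1602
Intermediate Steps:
L(X) = (-1 + X)/(2*X) (L(X) = (-1 + X)/((2*X)) = (-1 + X)*(1/(2*X)) = (-1 + X)/(2*X))
d(M) = -4 - 4*M (d(M) = -4*(1 + M) = -4 - 4*M)
(h - 400) + d(f(L(1), -1)) = (2002 - 400) + (-4 - 4*(-1)) = 1602 + (-4 + 4) = 1602 + 0 = 1602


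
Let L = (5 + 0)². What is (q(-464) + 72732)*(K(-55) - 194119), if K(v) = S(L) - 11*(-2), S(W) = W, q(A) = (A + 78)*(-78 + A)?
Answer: -54717435968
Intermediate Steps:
L = 25 (L = 5² = 25)
q(A) = (-78 + A)*(78 + A) (q(A) = (78 + A)*(-78 + A) = (-78 + A)*(78 + A))
K(v) = 47 (K(v) = 25 - 11*(-2) = 25 + 22 = 47)
(q(-464) + 72732)*(K(-55) - 194119) = ((-6084 + (-464)²) + 72732)*(47 - 194119) = ((-6084 + 215296) + 72732)*(-194072) = (209212 + 72732)*(-194072) = 281944*(-194072) = -54717435968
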